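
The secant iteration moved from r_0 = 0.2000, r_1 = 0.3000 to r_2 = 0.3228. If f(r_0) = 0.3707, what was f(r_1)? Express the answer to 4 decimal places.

The secant line through (0.2000, 0.3707) and (0.3000, f(r_1)) crosses zero at r_2 = 0.3228.
So (0.2000, 0.3707), (0.3000, f(r_1)), (0.3228, 0) are collinear:
f(r_1) = 0.3707 · (0.3000 − 0.3228) / (0.2000 − 0.3228) = 0.3707 · (-0.022800)/(-0.122800) = 0.068827

0.0688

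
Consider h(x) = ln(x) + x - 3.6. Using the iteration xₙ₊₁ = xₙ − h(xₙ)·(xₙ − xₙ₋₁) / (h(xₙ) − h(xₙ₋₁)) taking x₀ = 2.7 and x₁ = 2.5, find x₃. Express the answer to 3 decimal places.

2.632

h(2.7) = 0.09325, h(2.5) = -0.18371
x₂ = 2.50000 − (-0.18371)·(2.50000 − 2.70000) / (-0.18371 − 0.09325) = 2.50000 − (0.03674)/(-0.27696) = 2.63266
h(2.63266) = 0.00066
x₃ = 2.63266 − 0.00066·(2.63266 − 2.50000) / (0.00066 − (-0.18371)) = 2.63266 − (0.00009)/(0.18437) = 2.63219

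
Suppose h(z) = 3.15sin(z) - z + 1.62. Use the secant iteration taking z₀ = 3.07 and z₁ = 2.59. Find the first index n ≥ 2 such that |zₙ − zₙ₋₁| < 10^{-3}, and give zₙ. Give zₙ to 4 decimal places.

h(3.07) = -1.224676, h(2.59) = 0.680740
z₂ = 2.590000 − 0.680740·(-0.480000)/(1.905415) = 2.761488;  |Δ| = 0.171488
h(2.761488) = 0.027219
z₃ = 2.761488 − 0.027219·(0.171488)/(-0.653520) = 2.768630;  |Δ| = 0.007143
h(2.768630) = -0.000846
z₄ = 2.768630 − (-0.000846)·(0.007143)/(-0.028065) = 2.768415;  |Δ| = 0.000215
|z₄ − z₃| = 0.000215 < 10^{-3}

n = 4, zₙ = 2.7684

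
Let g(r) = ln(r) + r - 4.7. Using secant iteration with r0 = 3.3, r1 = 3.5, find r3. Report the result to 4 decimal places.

3.4590

g(3.3) = -0.206078, g(3.5) = 0.052763
r2 = 3.500000 − 0.052763·(3.500000 − 3.300000) / (0.052763 − (-0.206078)) = 3.500000 − (0.010553)/(0.258841) = 3.459231
g(3.459231) = 0.000278
r3 = 3.459231 − 0.000278·(3.459231 − 3.500000) / (0.000278 − 0.052763) = 3.459231 − (-0.000011)/(-0.052485) = 3.459016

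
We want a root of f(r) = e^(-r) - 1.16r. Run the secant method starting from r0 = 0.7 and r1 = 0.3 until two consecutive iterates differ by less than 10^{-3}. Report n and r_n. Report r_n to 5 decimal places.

f(0.7) = -0.3154147, f(0.3) = 0.3928182
r2 = 0.3000000 − 0.3928182·(-0.4000000)/(0.7082329) = 0.5218582;  |Δ| = 0.2218582
f(0.5218582) = -0.0119387
r3 = 0.5218582 − (-0.0119387)·(0.2218582)/(-0.4047569) = 0.5153143;  |Δ| = 0.0065439
f(0.5153143) = -0.0004517
r4 = 0.5153143 − (-0.0004517)·(-0.0065439)/(0.0114870) = 0.5150569;  |Δ| = 0.0002573
|r4 − r3| = 0.0002573 < 10^{-3}

n = 4, r_n = 0.51506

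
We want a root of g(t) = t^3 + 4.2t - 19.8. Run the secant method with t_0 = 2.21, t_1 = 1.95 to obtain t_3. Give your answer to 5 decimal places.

2.19541

g(2.21) = 0.2758610, g(1.95) = -4.1951250
t_2 = 1.9500000 − (-4.1951250)·(1.9500000 − 2.2100000) / (-4.1951250 − 0.2758610) = 1.9500000 − (1.0907325)/(-4.4709860) = 2.1939579
g(2.1939579) = -0.0248668
t_3 = 2.1939579 − (-0.0248668)·(2.1939579 − 1.9500000) / (-0.0248668 − (-4.1951250)) = 2.1939579 − (-0.0060664)/(4.1702582) = 2.1954126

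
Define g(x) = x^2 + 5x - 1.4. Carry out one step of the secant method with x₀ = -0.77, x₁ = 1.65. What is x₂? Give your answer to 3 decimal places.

0.022

g(-0.77) = -4.65710, g(1.65) = 9.57250
x₂ = 1.65000 − 9.57250·(1.65000 − (-0.77000)) / (9.57250 − (-4.65710)) = 1.65000 − (23.16545)/(14.22960) = 0.02202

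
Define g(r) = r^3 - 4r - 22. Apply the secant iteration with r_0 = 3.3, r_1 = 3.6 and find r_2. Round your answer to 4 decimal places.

3.2768

g(3.3) = 0.737000, g(3.6) = 10.256000
r_2 = 3.600000 − 10.256000·(3.600000 − 3.300000) / (10.256000 − 0.737000) = 3.600000 − (3.076800)/(9.519000) = 3.276773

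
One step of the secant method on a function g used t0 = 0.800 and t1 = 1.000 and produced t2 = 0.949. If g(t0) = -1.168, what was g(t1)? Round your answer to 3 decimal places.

The secant line through (0.800, -1.168) and (1.000, g(t1)) crosses zero at t2 = 0.949.
So (0.800, -1.168), (1.000, g(t1)), (0.949, 0) are collinear:
g(t1) = -1.168 · (1.000 − 0.949) / (0.800 − 0.949) = -1.168 · (0.05100)/(-0.14900) = 0.39979

0.400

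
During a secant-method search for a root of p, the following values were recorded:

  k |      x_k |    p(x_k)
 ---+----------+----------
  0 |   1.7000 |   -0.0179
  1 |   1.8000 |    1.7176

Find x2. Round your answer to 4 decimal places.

x2 = 1.8000 − 1.7176·(1.8000 − 1.7000) / (1.7176 − (-0.0179))
   = 1.8000 − (0.171760)/(1.735500) = 1.701031

1.7010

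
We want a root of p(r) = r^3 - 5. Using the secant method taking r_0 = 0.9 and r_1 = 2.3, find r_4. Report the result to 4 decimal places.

1.7270

p(0.9) = -4.271000, p(2.3) = 7.167000
r_2 = 2.300000 − 7.167000·(2.300000 − 0.900000) / (7.167000 − (-4.271000)) = 2.300000 − (10.033800)/(11.438000) = 1.422766
p(1.422766) = -2.119946
r_3 = 1.422766 − (-2.119946)·(1.422766 − 2.300000) / (-2.119946 − 7.167000) = 1.422766 − (1.859688)/(-9.286946) = 1.623014
p(1.623014) = -0.724700
r_4 = 1.623014 − (-0.724700)·(1.623014 − 1.422766) / (-0.724700 − (-2.119946)) = 1.623014 − (-0.145119)/(1.395246) = 1.727024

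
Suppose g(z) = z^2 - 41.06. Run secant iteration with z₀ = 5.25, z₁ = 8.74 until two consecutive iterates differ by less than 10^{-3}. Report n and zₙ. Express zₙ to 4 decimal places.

g(5.25) = -13.497500, g(8.74) = 35.327600
z₂ = 8.740000 − 35.327600·(3.490000)/(48.825100) = 6.214796;  |Δ| = 2.525204
g(6.214796) = -2.436307
z₃ = 6.214796 − (-2.436307)·(-2.525204)/(-37.763907) = 6.377708;  |Δ| = 0.162911
g(6.377708) = -0.384844
z₄ = 6.377708 − (-0.384844)·(0.162911)/(2.051463) = 6.408269;  |Δ| = 0.030561
g(6.408269) = 0.005913
z₅ = 6.408269 − 0.005913·(0.030561)/(0.390757) = 6.407807;  |Δ| = 0.000462
|z₅ − z₄| = 0.000462 < 10^{-3}

n = 5, zₙ = 6.4078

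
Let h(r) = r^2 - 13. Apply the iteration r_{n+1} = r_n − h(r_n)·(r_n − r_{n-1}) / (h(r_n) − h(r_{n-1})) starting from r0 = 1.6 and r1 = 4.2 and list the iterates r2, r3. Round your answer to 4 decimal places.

3.4000, 3.5895

h(1.6) = -10.440000, h(4.2) = 4.640000
r2 = 4.200000 − 4.640000·(4.200000 − 1.600000) / (4.640000 − (-10.440000)) = 4.200000 − (12.064000)/(15.080000) = 3.400000
h(3.400000) = -1.440000
r3 = 3.400000 − (-1.440000)·(3.400000 − 4.200000) / (-1.440000 − 4.640000) = 3.400000 − (1.152000)/(-6.080000) = 3.589474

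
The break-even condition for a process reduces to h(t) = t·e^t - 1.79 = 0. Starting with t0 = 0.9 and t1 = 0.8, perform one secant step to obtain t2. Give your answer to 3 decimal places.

h(0.9) = 0.42364, h(0.8) = -0.00957
t2 = 0.80000 − (-0.00957)·(0.80000 − 0.90000) / (-0.00957 − 0.42364) = 0.80000 − (0.00096)/(-0.43321) = 0.80221

0.802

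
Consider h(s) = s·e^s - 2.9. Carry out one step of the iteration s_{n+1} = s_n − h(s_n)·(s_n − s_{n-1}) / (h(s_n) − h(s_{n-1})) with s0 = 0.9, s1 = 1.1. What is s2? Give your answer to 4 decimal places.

h(0.9) = -0.686357, h(1.1) = 0.404583
s2 = 1.100000 − 0.404583·(1.100000 − 0.900000) / (0.404583 − (-0.686357)) = 1.100000 − (0.080917)/(1.090940) = 1.025829

1.0258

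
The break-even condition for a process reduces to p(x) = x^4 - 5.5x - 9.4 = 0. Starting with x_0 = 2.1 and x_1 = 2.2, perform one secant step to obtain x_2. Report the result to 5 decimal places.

2.14382

p(2.1) = -1.5019000, p(2.2) = 1.9256000
x_2 = 2.2000000 − 1.9256000·(2.2000000 − 2.1000000) / (1.9256000 − (-1.5019000)) = 2.2000000 − (0.1925600)/(3.4275000) = 2.1438191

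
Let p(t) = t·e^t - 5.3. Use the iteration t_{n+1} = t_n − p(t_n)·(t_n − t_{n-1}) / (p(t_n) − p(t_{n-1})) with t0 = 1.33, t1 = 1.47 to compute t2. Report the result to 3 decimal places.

p(1.33) = -0.27121, p(1.47) = 1.09338
t2 = 1.47000 − 1.09338·(1.47000 − 1.33000) / (1.09338 − (-0.27121)) = 1.47000 − (0.15307)/(1.36459) = 1.35783

1.358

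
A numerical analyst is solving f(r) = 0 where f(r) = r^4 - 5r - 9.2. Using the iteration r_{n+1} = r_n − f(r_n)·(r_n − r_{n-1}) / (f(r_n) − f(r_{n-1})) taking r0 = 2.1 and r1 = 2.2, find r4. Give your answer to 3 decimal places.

2.108

f(2.1) = -0.25190, f(2.2) = 3.22560
r2 = 2.20000 − 3.22560·(2.20000 − 2.10000) / (3.22560 − (-0.25190)) = 2.20000 − (0.32256)/(3.47750) = 2.10724
f(2.10724) = -0.01839
r3 = 2.10724 − (-0.01839)·(2.10724 − 2.20000) / (-0.01839 − 3.22560) = 2.10724 − (0.00171)/(-3.24399) = 2.10777
f(2.10777) = -0.00133
r4 = 2.10777 − (-0.00133)·(2.10777 − 2.10724) / (-0.00133 − (-0.01839)) = 2.10777 − (0.00000)/(0.01706) = 2.10781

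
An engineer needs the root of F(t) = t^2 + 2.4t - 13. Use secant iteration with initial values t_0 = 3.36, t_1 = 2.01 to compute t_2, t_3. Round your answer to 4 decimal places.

2.5423, 2.6049

F(3.36) = 6.353600, F(2.01) = -4.135900
t_2 = 2.010000 − (-4.135900)·(2.010000 − 3.360000) / (-4.135900 − 6.353600) = 2.010000 − (5.583465)/(-10.489500) = 2.542291
F(2.542291) = -0.435259
t_3 = 2.542291 − (-0.435259)·(2.542291 − 2.010000) / (-0.435259 − (-4.135900)) = 2.542291 − (-0.231684)/(3.700641) = 2.604897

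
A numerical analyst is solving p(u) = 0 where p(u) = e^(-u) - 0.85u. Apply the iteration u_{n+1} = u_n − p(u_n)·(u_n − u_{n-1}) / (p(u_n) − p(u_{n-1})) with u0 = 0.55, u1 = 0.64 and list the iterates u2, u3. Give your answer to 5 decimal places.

p(0.55) = 0.1094498, p(0.64) = -0.0167076
u2 = 0.6400000 − (-0.0167076)·(0.6400000 − 0.5500000) / (-0.0167076 − 0.1094498) = 0.6400000 − (-0.0015037)/(-0.1261574) = 0.6280809
p(0.6280809) = -0.0002539
u3 = 0.6280809 − (-0.0002539)·(0.6280809 − 0.6400000) / (-0.0002539 − (-0.0167076)) = 0.6280809 − (0.0000030)/(0.0164537) = 0.6278970

0.62808, 0.62790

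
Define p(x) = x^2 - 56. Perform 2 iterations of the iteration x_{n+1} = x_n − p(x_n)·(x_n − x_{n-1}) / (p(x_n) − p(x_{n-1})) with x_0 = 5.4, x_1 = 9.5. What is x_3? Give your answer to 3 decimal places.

p(5.4) = -26.84000, p(9.5) = 34.25000
x_2 = 9.50000 − 34.25000·(9.50000 − 5.40000) / (34.25000 − (-26.84000)) = 9.50000 − (140.42500)/(61.09000) = 7.20134
p(7.20134) = -4.14067
x_3 = 7.20134 − (-4.14067)·(7.20134 − 9.50000) / (-4.14067 − 34.25000) = 7.20134 − (9.51798)/(-38.39067) = 7.44927

7.449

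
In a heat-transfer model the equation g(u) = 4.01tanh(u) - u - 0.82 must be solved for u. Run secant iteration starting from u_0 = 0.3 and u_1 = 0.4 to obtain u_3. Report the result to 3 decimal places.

g(0.3) = 0.04816, g(0.4) = 0.30360
u_2 = 0.40000 − 0.30360·(0.40000 − 0.30000) / (0.30360 − 0.04816) = 0.40000 − (0.03036)/(0.25543) = 0.28114
g(0.28114) = -0.00255
u_3 = 0.28114 − (-0.00255)·(0.28114 − 0.40000) / (-0.00255 − 0.30360) = 0.28114 − (0.00030)/(-0.30614) = 0.28213

0.282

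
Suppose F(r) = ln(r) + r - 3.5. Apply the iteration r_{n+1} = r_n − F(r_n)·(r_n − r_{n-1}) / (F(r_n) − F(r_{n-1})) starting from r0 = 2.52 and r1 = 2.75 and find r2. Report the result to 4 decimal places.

2.5604

F(2.52) = -0.055741, F(2.75) = 0.261601
r2 = 2.750000 − 0.261601·(2.750000 − 2.520000) / (0.261601 − (-0.055741)) = 2.750000 − (0.060168)/(0.317342) = 2.560399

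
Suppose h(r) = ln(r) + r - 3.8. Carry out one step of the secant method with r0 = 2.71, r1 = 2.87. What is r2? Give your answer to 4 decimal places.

2.7785

h(2.71) = -0.093051, h(2.87) = 0.124312
r2 = 2.870000 − 0.124312·(2.870000 − 2.710000) / (0.124312 − (-0.093051)) = 2.870000 − (0.019890)/(0.217363) = 2.778495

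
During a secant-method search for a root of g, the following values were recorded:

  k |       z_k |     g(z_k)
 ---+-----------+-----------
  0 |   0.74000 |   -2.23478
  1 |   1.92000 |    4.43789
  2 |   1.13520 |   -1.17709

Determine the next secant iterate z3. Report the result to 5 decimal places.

z3 = 1.13520 − (-1.17709)·(1.13520 − 1.92000) / (-1.17709 − 4.43789)
   = 1.13520 − (0.9237802)/(-5.6149800) = 1.2997207

1.29972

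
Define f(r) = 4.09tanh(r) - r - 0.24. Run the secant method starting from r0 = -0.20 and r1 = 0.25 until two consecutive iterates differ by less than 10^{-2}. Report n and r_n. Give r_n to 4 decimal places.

f(-0.20) = -0.847265, f(0.25) = 0.511717
r2 = 0.250000 − 0.511717·(0.450000)/(1.358982) = 0.080555;  |Δ| = 0.169445
f(0.080555) = 0.008204
r3 = 0.080555 − 0.008204·(-0.169445)/(-0.503513) = 0.077794;  |Δ| = 0.002761
|r3 − r2| = 0.002761 < 10^{-2}

n = 3, r_n = 0.0778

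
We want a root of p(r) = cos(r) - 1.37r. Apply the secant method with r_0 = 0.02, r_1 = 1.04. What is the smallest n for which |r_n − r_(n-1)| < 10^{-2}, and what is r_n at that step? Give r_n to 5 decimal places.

n = 4, r_n = 0.60178

p(0.02) = 0.9724000, p(1.04) = -0.9185797
r_2 = 1.0400000 − (-0.9185797)·(1.0200000)/(-1.8909797) = 0.5445154;  |Δ| = 0.4954846
p(0.5445154) = 0.1093923
r_3 = 0.5445154 − 0.1093923·(-0.4954846)/(1.0279721) = 0.5972427;  |Δ| = 0.0527273
p(0.5972427) = 0.0086668
r_4 = 0.5972427 − 0.0086668·(0.0527273)/(-0.1007255) = 0.6017796;  |Δ| = 0.0045369
|r_4 − r_3| = 0.0045369 < 10^{-2}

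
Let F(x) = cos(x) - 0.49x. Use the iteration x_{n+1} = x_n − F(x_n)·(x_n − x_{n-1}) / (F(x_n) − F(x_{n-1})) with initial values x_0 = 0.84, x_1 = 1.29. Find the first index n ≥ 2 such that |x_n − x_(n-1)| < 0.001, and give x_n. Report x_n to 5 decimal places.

n = 4, x_n = 1.03750

F(0.84) = 0.2558628, F(1.29) = -0.3549791
x_2 = 1.2900000 − (-0.3549791)·(0.4500000)/(-0.6108420) = 1.0284911;  |Δ| = 0.2615089
F(1.0284911) = 0.0121512
x_3 = 1.0284911 − 0.0121512·(-0.2615089)/(0.3671303) = 1.0371465;  |Δ| = 0.0086554
F(1.0371465) = 0.0004773
x_4 = 1.0371465 − 0.0004773·(0.0086554)/(-0.0116739) = 1.0375004;  |Δ| = 0.0003539
|x_4 − x_3| = 0.0003539 < 0.001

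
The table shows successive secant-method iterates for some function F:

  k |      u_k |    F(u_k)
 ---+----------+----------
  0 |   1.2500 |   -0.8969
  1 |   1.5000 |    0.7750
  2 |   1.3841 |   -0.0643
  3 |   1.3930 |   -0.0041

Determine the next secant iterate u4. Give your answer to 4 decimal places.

1.3936

u4 = 1.3930 − (-0.0041)·(1.3930 − 1.3841) / (-0.0041 − (-0.0643))
   = 1.3930 − (-0.000036)/(0.060200) = 1.393606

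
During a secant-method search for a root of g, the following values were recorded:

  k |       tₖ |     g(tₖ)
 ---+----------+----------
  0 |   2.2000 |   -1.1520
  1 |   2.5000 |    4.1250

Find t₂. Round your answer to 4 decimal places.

2.2655

t₂ = 2.5000 − 4.1250·(2.5000 − 2.2000) / (4.1250 − (-1.1520))
   = 2.5000 − (1.237500)/(5.277000) = 2.265492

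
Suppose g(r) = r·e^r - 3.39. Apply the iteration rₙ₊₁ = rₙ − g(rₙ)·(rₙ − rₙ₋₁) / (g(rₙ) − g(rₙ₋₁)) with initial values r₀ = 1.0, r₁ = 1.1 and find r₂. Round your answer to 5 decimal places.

g(1.0) = -0.6717182, g(1.1) = -0.0854174
r₂ = 1.1000000 − (-0.0854174)·(1.1000000 − 1.0000000) / (-0.0854174 − (-0.6717182)) = 1.1000000 − (-0.0085417)/(0.5863008) = 1.1145689

1.11457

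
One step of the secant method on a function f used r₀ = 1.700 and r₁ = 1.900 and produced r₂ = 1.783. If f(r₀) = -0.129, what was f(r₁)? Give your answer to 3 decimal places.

0.182

The secant line through (1.700, -0.129) and (1.900, f(r₁)) crosses zero at r₂ = 1.783.
So (1.700, -0.129), (1.900, f(r₁)), (1.783, 0) are collinear:
f(r₁) = -0.129 · (1.900 − 1.783) / (1.700 − 1.783) = -0.129 · (0.11700)/(-0.08300) = 0.18184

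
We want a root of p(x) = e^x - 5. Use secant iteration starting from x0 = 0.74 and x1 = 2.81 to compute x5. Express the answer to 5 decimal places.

1.60249

p(0.74) = -2.9040645, p(2.81) = 11.6099182
x2 = 2.8100000 − 11.6099182·(2.8100000 − 0.7400000) / (11.6099182 − (-2.9040645)) = 2.8100000 − (24.0325307)/(14.5139827) = 1.1541808
p(1.1541808) = -1.8285756
x3 = 1.1541808 − (-1.8285756)·(1.1541808 − 2.8100000) / (-1.8285756 − 11.6099182) = 1.1541808 − (3.0277905)/(-13.4384938) = 1.3794881
p(1.3794881) = -1.0271325
x4 = 1.3794881 − (-1.0271325)·(1.3794881 − 1.1541808) / (-1.0271325 − (-1.8285756)) = 1.3794881 − (-0.2314204)/(0.8014430) = 1.6682428
p(1.6682428) = 0.3028415
x5 = 1.6682428 − 0.3028415·(1.6682428 − 1.3794881) / (0.3028415 − (-1.0271325)) = 1.6682428 − (0.0874469)/(1.3299741) = 1.6024920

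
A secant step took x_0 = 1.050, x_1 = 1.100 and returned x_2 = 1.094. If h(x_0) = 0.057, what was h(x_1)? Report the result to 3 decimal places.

The secant line through (1.050, 0.057) and (1.100, h(x_1)) crosses zero at x_2 = 1.094.
So (1.050, 0.057), (1.100, h(x_1)), (1.094, 0) are collinear:
h(x_1) = 0.057 · (1.100 − 1.094) / (1.050 − 1.094) = 0.057 · (0.00600)/(-0.04400) = -0.00777

-0.008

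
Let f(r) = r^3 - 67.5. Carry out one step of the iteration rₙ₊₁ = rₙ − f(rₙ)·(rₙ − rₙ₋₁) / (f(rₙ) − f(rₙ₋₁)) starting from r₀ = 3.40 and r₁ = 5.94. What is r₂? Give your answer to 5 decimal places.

3.82059

f(3.40) = -28.1960000, f(5.94) = 142.0845840
r₂ = 5.9400000 − 142.0845840·(5.9400000 − 3.4000000) / (142.0845840 − (-28.1960000)) = 5.9400000 − (360.8948434)/(170.2805840) = 3.8205872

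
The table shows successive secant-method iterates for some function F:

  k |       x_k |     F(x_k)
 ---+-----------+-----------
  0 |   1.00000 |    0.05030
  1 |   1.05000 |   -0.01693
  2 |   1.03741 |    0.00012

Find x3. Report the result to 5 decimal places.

1.03750

x3 = 1.03741 − 0.00012·(1.03741 − 1.05000) / (0.00012 − (-0.01693))
   = 1.03741 − (-0.0000015)/(0.0170500) = 1.0374986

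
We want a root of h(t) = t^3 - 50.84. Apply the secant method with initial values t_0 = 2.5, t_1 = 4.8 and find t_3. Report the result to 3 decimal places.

3.614

h(2.5) = -35.21500, h(4.8) = 59.75200
t_2 = 4.80000 − 59.75200·(4.80000 − 2.50000) / (59.75200 − (-35.21500)) = 4.80000 − (137.42960)/(94.96700) = 3.35287
h(3.35287) = -13.14792
t_3 = 3.35287 − (-13.14792)·(3.35287 − 4.80000) / (-13.14792 − 59.75200) = 3.35287 − (19.02675)/(-72.89992) = 3.61387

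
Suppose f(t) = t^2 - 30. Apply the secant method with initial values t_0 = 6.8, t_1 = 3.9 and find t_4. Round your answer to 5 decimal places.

f(6.8) = 16.2400000, f(3.9) = -14.7900000
t_2 = 3.9000000 − (-14.7900000)·(3.9000000 − 6.8000000) / (-14.7900000 − 16.2400000) = 3.9000000 − (42.8910000)/(-31.0300000) = 5.2822430
f(5.2822430) = -2.0979090
t_3 = 5.2822430 − (-2.0979090)·(5.2822430 − 3.9000000) / (-2.0979090 − (-14.7900000)) = 5.2822430 − (-2.8998200)/(12.6920910) = 5.5107176
f(5.5107176) = 0.3680080
t_4 = 5.5107176 − 0.3680080·(5.5107176 − 5.2822430) / (0.3680080 − (-2.0979090)) = 5.5107176 − (0.0840805)/(2.4659170) = 5.4766205

5.47662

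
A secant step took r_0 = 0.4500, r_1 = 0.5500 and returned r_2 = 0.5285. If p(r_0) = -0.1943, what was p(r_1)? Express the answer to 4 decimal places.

The secant line through (0.4500, -0.1943) and (0.5500, p(r_1)) crosses zero at r_2 = 0.5285.
So (0.4500, -0.1943), (0.5500, p(r_1)), (0.5285, 0) are collinear:
p(r_1) = -0.1943 · (0.5500 − 0.5285) / (0.4500 − 0.5285) = -0.1943 · (0.021500)/(-0.078500) = 0.053216

0.0532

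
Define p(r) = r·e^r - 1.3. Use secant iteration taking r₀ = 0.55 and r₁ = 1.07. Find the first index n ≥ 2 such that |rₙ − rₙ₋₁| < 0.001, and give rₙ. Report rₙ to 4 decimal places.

p(0.55) = -0.346711, p(1.07) = 1.819456
r₂ = 1.070000 − 1.819456·(0.520000)/(2.166167) = 0.633230;  |Δ| = 0.436770
p(0.633230) = -0.107195
r₃ = 0.633230 − (-0.107195)·(-0.436770)/(-1.926651) = 0.657531;  |Δ| = 0.024301
p(0.657531) = -0.030952
r₄ = 0.657531 − (-0.030952)·(0.024301)/(0.076243) = 0.667396;  |Δ| = 0.009865
p(0.667396) = 0.000859
r₅ = 0.667396 − 0.000859·(0.009865)/(0.031811) = 0.667130;  |Δ| = 0.000266
|r₅ − r₄| = 0.000266 < 0.001

n = 5, rₙ = 0.6671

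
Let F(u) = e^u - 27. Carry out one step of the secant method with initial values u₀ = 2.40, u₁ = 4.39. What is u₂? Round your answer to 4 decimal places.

2.8567

F(2.40) = -15.976824, F(4.39) = 53.640419
u₂ = 4.390000 − 53.640419·(4.390000 − 2.400000) / (53.640419 − (-15.976824)) = 4.390000 − (106.744434)/(69.617243) = 2.856695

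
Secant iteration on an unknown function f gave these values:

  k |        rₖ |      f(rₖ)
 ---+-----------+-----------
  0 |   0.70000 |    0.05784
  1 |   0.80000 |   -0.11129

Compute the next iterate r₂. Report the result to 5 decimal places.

r₂ = 0.80000 − (-0.11129)·(0.80000 − 0.70000) / (-0.11129 − 0.05784)
   = 0.80000 − (-0.0111290)/(-0.1691300) = 0.7341985

0.73420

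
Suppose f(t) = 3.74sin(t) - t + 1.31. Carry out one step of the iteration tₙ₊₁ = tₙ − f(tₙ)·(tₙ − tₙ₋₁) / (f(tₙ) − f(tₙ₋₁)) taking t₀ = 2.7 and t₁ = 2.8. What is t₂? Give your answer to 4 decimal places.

f(2.7) = 0.208401, f(2.8) = -0.237144
t₂ = 2.800000 − (-0.237144)·(2.800000 − 2.700000) / (-0.237144 − 0.208401) = 2.800000 − (-0.023714)/(-0.445545) = 2.746774

2.7468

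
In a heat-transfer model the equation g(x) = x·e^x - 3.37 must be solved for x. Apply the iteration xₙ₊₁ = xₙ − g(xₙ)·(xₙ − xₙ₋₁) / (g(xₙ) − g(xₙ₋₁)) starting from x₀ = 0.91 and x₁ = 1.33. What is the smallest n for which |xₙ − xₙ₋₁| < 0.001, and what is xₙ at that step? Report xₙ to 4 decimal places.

g(0.91) = -1.109266, g(1.33) = 1.658788
x₂ = 1.330000 − 1.658788·(0.420000)/(2.768054) = 1.078310;  |Δ| = 0.251690
g(1.078310) = -0.200083
x₃ = 1.078310 − (-0.200083)·(-0.251690)/(-1.858870) = 1.105401;  |Δ| = 0.027091
g(1.105401) = -0.031206
x₄ = 1.105401 − (-0.031206)·(0.027091)/(0.168877) = 1.110407;  |Δ| = 0.005006
g(1.110407) = 0.000746
x₅ = 1.110407 − 0.000746·(0.005006)/(0.031952) = 1.110290;  |Δ| = 0.000117
|x₅ − x₄| = 0.000117 < 0.001

n = 5, xₙ = 1.1103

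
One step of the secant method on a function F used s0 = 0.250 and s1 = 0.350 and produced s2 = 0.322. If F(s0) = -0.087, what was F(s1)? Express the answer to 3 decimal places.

0.034

The secant line through (0.250, -0.087) and (0.350, F(s1)) crosses zero at s2 = 0.322.
So (0.250, -0.087), (0.350, F(s1)), (0.322, 0) are collinear:
F(s1) = -0.087 · (0.350 − 0.322) / (0.250 − 0.322) = -0.087 · (0.02800)/(-0.07200) = 0.03383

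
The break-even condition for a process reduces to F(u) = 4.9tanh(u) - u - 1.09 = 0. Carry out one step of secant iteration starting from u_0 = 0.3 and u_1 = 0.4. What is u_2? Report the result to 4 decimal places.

F(0.3) = 0.037432, F(0.4) = 0.371750
u_2 = 0.400000 − 0.371750·(0.400000 − 0.300000) / (0.371750 − 0.037432) = 0.400000 − (0.037175)/(0.334318) = 0.288804

0.2888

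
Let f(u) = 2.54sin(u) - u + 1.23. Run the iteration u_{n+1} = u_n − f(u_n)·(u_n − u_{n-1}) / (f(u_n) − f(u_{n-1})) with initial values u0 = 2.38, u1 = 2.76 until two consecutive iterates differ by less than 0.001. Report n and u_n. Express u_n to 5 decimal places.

n = 4, u_n = 2.58084

f(2.38) = 0.6027905, f(2.76) = -0.5841064
u2 = 2.7600000 − (-0.5841064)·(0.3800000)/(-1.1868969) = 2.5729910;  |Δ| = 0.1870090
f(2.5729910) = 0.0246829
u3 = 2.5729910 − 0.0246829·(-0.1870090)/(0.6087894) = 2.5805731;  |Δ| = 0.0075821
f(2.5805731) = 0.0008332
u4 = 2.5805731 − 0.0008332·(0.0075821)/(-0.0238497) = 2.5808380;  |Δ| = 0.0002649
|u4 − u3| = 0.0002649 < 0.001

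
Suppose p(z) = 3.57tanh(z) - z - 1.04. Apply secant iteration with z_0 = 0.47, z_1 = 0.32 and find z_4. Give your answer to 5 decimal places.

p(0.47) = 0.0543716, p(0.32) = -0.2550603
z_2 = 0.3200000 − (-0.2550603)·(0.3200000 − 0.4700000) / (-0.2550603 − 0.0543716) = 0.3200000 − (0.0382590)/(-0.3094318) = 0.4436429
p(0.4436429) = 0.0038314
z_3 = 0.4436429 − 0.0038314·(0.4436429 − 0.3200000) / (0.0038314 − (-0.2550603)) = 0.4436429 − (0.0004737)/(0.2588917) = 0.4418131
p(0.4418131) = 0.0002587
z_4 = 0.4418131 − 0.0002587·(0.4418131 − 0.4436429) / (0.0002587 − 0.0038314) = 0.4418131 − (-0.0000005)/(-0.0035727) = 0.4416806

0.44168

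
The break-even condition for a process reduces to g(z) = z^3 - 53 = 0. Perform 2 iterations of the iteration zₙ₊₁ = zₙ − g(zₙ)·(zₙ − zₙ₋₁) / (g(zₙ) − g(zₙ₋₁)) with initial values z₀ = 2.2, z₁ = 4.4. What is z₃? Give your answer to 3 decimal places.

3.707

g(2.2) = -42.35200, g(4.4) = 32.18400
z₂ = 4.40000 − 32.18400·(4.40000 − 2.20000) / (32.18400 − (-42.35200)) = 4.40000 − (70.80480)/(74.53600) = 3.45006
g(3.45006) = -11.93427
z₃ = 3.45006 − (-11.93427)·(3.45006 − 4.40000) / (-11.93427 − 32.18400) = 3.45006 − (11.33685)/(-44.11827) = 3.70702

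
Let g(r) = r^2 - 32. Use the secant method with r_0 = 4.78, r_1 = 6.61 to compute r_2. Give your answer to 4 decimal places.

g(4.78) = -9.151600, g(6.61) = 11.692100
r_2 = 6.610000 − 11.692100·(6.610000 − 4.780000) / (11.692100 − (-9.151600)) = 6.610000 − (21.396543)/(20.843700) = 5.583477

5.5835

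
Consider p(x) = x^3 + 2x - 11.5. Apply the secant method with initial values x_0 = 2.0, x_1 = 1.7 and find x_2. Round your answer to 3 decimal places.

1.959

p(2.0) = 0.50000, p(1.7) = -3.18700
x_2 = 1.70000 − (-3.18700)·(1.70000 − 2.00000) / (-3.18700 − 0.50000) = 1.70000 − (0.95610)/(-3.68700) = 1.95932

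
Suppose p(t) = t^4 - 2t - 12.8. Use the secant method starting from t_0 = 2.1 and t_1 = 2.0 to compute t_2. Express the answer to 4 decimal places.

p(2.1) = 2.448100, p(2.0) = -0.800000
t_2 = 2.000000 − (-0.800000)·(2.000000 − 2.100000) / (-0.800000 − 2.448100) = 2.000000 − (0.080000)/(-3.248100) = 2.024630

2.0246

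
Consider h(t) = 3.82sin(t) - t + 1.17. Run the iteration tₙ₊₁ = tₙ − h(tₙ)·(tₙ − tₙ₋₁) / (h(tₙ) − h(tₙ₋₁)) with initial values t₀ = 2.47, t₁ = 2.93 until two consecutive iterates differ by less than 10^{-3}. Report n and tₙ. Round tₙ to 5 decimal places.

h(2.47) = 1.0769322, h(2.93) = -0.9577339
t₂ = 2.9300000 − (-0.9577339)·(0.4600000)/(-2.0346661) = 2.7134743;  |Δ| = 0.2165257
h(2.7134743) = 0.0424360
t₃ = 2.7134743 − 0.0424360·(-0.2165257)/(1.0001699) = 2.7226612;  |Δ| = 0.0091869
h(2.7226612) = 0.0012558
t₄ = 2.7226612 − 0.0012558·(0.0091869)/(-0.0411802) = 2.7229413;  |Δ| = 0.0002802
|t₄ − t₃| = 0.0002802 < 10^{-3}

n = 4, tₙ = 2.72294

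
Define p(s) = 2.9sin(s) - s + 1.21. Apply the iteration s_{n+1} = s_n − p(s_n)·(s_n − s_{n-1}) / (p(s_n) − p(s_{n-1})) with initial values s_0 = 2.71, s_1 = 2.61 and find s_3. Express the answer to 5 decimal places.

2.62993

p(2.71) = -0.2868780, p(2.61) = 0.0700299
s_2 = 2.6100000 − 0.0700299·(2.6100000 − 2.7100000) / (0.0700299 − (-0.2868780)) = 2.6100000 − (-0.0070030)/(0.3569078) = 2.6296213
p(2.6296213) = 0.0010795
s_3 = 2.6296213 − 0.0010795·(2.6296213 − 2.6100000) / (0.0010795 − 0.0700299) = 2.6296213 − (0.0000212)/(-0.0689504) = 2.6299285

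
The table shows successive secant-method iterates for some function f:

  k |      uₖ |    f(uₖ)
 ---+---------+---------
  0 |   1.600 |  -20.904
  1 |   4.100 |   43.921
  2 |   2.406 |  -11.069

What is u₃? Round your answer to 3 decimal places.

u₃ = 2.406 − (-11.069)·(2.406 − 4.100) / (-11.069 − 43.921)
   = 2.406 − (18.75089)/(-54.99000) = 2.74699

2.747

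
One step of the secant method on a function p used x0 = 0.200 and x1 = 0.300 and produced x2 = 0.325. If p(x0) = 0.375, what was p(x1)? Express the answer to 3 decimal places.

0.075

The secant line through (0.200, 0.375) and (0.300, p(x1)) crosses zero at x2 = 0.325.
So (0.200, 0.375), (0.300, p(x1)), (0.325, 0) are collinear:
p(x1) = 0.375 · (0.300 − 0.325) / (0.200 − 0.325) = 0.375 · (-0.02500)/(-0.12500) = 0.07500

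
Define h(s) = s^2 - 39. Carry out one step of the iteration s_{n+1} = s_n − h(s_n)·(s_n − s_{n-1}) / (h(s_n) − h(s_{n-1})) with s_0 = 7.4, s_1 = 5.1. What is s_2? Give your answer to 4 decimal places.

6.1392

h(7.4) = 15.760000, h(5.1) = -12.990000
s_2 = 5.100000 − (-12.990000)·(5.100000 − 7.400000) / (-12.990000 − 15.760000) = 5.100000 − (29.877000)/(-28.750000) = 6.139200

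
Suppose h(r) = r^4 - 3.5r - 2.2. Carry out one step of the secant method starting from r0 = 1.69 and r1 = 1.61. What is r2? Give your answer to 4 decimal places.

h(1.69) = 0.042307, h(1.61) = -1.116018
r2 = 1.610000 − (-1.116018)·(1.610000 − 1.690000) / (-1.116018 − 0.042307) = 1.610000 − (0.089281)/(-1.158325) = 1.687078

1.6871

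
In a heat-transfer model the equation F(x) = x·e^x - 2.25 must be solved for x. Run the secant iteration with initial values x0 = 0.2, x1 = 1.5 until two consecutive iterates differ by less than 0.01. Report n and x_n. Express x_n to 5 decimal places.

F(0.2) = -2.0057194, F(1.5) = 4.4725336
x2 = 1.5000000 − 4.4725336·(1.3000000)/(6.4782531) = 0.6024905;  |Δ| = 0.8975095
F(0.6024905) = -1.1494532
x3 = 0.6024905 − (-1.1494532)·(-0.8975095)/(-5.6219868) = 0.7859924;  |Δ| = 0.1835019
F(0.7859924) = -0.5250739
x4 = 0.7859924 − (-0.5250739)·(0.1835019)/(0.6243793) = 0.9403089;  |Δ| = 0.1543165
F(0.9403089) = 0.1579171
x5 = 0.9403089 − 0.1579171·(0.1543165)/(0.6829910) = 0.9046288;  |Δ| = 0.0356801
F(0.9046288) = -0.0146492
x6 = 0.9046288 − (-0.0146492)·(-0.0356801)/(-0.1725663) = 0.9076577;  |Δ| = 0.0030289
|x6 − x5| = 0.0030289 < 0.01

n = 6, x_n = 0.90766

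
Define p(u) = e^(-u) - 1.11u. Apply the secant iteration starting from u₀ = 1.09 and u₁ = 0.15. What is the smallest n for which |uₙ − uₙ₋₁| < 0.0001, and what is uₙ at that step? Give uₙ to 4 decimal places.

n = 5, uₙ = 0.5302

p(1.09) = -0.873684, p(0.15) = 0.694208
u₂ = 0.150000 − 0.694208·(-0.940000)/(1.567891) = 0.566199;  |Δ| = 0.416199
p(0.566199) = -0.060802
u₃ = 0.566199 − (-0.060802)·(0.416199)/(-0.755010) = 0.532682;  |Δ| = 0.033517
p(0.532682) = -0.004249
u₄ = 0.532682 − (-0.004249)·(-0.033517)/(0.056554) = 0.530164;  |Δ| = 0.002518
p(0.530164) = 0.000026
u₅ = 0.530164 − 0.000026·(-0.002518)/(0.004275) = 0.530180;  |Δ| = 0.000016
|u₅ − u₄| = 0.000016 < 0.0001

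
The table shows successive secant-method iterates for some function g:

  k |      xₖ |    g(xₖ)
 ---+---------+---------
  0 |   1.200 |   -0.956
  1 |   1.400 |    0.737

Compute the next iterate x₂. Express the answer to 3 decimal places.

x₂ = 1.400 − 0.737·(1.400 − 1.200) / (0.737 − (-0.956))
   = 1.400 − (0.14740)/(1.69300) = 1.31294

1.313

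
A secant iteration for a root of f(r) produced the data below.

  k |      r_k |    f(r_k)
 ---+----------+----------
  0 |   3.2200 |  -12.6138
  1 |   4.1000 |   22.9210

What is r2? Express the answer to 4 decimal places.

3.5324

r2 = 4.1000 − 22.9210·(4.1000 − 3.2200) / (22.9210 − (-12.6138))
   = 4.1000 − (20.170480)/(35.534800) = 3.532374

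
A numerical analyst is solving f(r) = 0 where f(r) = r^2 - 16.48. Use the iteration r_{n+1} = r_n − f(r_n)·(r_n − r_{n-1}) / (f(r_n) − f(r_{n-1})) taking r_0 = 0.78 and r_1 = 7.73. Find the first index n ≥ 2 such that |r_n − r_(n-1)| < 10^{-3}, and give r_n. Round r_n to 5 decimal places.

n = 7, r_n = 4.05956

f(0.78) = -15.8716000, f(7.73) = 43.2729000
r_2 = 7.7300000 − 43.2729000·(6.9500000)/(59.1445000) = 2.6450529;  |Δ| = 5.0849471
f(2.6450529) = -9.4836953
r_3 = 2.6450529 − (-9.4836953)·(-5.0849471)/(-52.7565953) = 3.5591393;  |Δ| = 0.9140865
f(3.5591393) = -3.8125272
r_4 = 3.5591393 − (-3.8125272)·(0.9140865)/(5.6711680) = 4.1736476;  |Δ| = 0.6145082
f(4.1736476) = 0.9393340
r_5 = 4.1736476 − 0.9393340·(0.6145082)/(4.7518613) = 4.0521734;  |Δ| = 0.1214742
f(4.0521734) = -0.0598909
r_6 = 4.0521734 − (-0.0598909)·(-0.1214742)/(-0.9992249) = 4.0594542;  |Δ| = 0.0072808
f(4.0594542) = -0.0008314
r_7 = 4.0594542 − (-0.0008314)·(0.0072808)/(0.0590595) = 4.0595567;  |Δ| = 0.0001025
|r_7 − r_6| = 0.0001025 < 10^{-3}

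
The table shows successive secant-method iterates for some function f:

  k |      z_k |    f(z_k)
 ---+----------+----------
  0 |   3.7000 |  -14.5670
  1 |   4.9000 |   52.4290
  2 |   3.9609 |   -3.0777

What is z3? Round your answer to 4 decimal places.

4.0130

z3 = 3.9609 − (-3.0777)·(3.9609 − 4.9000) / (-3.0777 − 52.4290)
   = 3.9609 − (2.890268)/(-55.506700) = 4.012971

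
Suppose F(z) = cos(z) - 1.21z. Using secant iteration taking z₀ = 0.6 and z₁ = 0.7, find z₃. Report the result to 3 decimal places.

F(0.6) = 0.09934, F(0.7) = -0.08216
z₂ = 0.70000 − (-0.08216)·(0.70000 − 0.60000) / (-0.08216 − 0.09934) = 0.70000 − (-0.00822)/(-0.18149) = 0.65473
F(0.65473) = 0.00098
z₃ = 0.65473 − 0.00098·(0.65473 − 0.70000) / (0.00098 − (-0.08216)) = 0.65473 − (-0.00004)/(0.08314) = 0.65527

0.655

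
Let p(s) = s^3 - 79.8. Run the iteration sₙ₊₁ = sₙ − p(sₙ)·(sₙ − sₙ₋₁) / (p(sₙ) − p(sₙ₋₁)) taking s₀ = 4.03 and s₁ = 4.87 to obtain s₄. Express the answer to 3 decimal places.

p(4.03) = -14.34917, p(4.87) = 35.70130
s₂ = 4.87000 − 35.70130·(4.87000 − 4.03000) / (35.70130 − (-14.34917)) = 4.87000 − (29.98909)/(50.05048) = 4.27082
p(4.27082) = -1.90049
s₃ = 4.27082 − (-1.90049)·(4.27082 − 4.87000) / (-1.90049 − 35.70130) = 4.27082 − (1.13873)/(-37.60179) = 4.30111
p(4.30111) = -0.23158
s₄ = 4.30111 − (-0.23158)·(4.30111 − 4.27082) / (-0.23158 − (-1.90049)) = 4.30111 − (-0.00701)/(1.66891) = 4.30531

4.305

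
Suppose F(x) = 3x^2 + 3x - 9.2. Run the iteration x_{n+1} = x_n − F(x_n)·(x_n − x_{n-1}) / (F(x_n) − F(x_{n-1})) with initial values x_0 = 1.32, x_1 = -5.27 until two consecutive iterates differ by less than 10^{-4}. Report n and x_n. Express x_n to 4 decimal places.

n = 5, x_n = 1.3212

F(1.32) = -0.012800, F(-5.27) = 58.308700
x_2 = -5.270000 − 58.308700·(-6.590000)/(58.321500) = 1.318554;  |Δ| = 6.588554
F(1.318554) = -0.028588
x_3 = 1.318554 − (-0.028588)·(6.588554)/(-58.337288) = 1.315325;  |Δ| = 0.003229
F(1.315325) = -0.063785
x_4 = 1.315325 − (-0.063785)·(-0.003229)/(-0.035198) = 1.321176;  |Δ| = 0.005851
F(1.321176) = 0.000046
x_5 = 1.321176 − 0.000046·(0.005851)/(0.063831) = 1.321172;  |Δ| = 0.000004
|x_5 − x_4| = 0.000004 < 10^{-4}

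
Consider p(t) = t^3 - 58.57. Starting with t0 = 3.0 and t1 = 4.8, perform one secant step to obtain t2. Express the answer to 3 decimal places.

3.680

p(3.0) = -31.57000, p(4.8) = 52.02200
t2 = 4.80000 − 52.02200·(4.80000 − 3.00000) / (52.02200 − (-31.57000)) = 4.80000 − (93.63960)/(83.59200) = 3.67980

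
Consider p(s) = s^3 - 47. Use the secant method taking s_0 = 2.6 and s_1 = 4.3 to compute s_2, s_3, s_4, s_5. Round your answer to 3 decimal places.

3.408, 3.574, 3.611, 3.609

p(2.6) = -29.42400, p(4.3) = 32.50700
s_2 = 4.30000 − 32.50700·(4.30000 − 2.60000) / (32.50700 − (-29.42400)) = 4.30000 − (55.26190)/(61.93100) = 3.40769
p(3.40769) = -7.42885
s_3 = 3.40769 − (-7.42885)·(3.40769 − 4.30000) / (-7.42885 − 32.50700) = 3.40769 − (6.62886)/(-39.93585) = 3.57367
p(3.57367) = -1.36010
s_4 = 3.57367 − (-1.36010)·(3.57367 − 3.40769) / (-1.36010 − (-7.42885)) = 3.57367 − (-0.22576)/(6.06875) = 3.61087
p(3.61087) = 0.08006
s_5 = 3.61087 − 0.08006·(3.61087 − 3.57367) / (0.08006 − (-1.36010)) = 3.61087 − (0.00298)/(1.44016) = 3.60881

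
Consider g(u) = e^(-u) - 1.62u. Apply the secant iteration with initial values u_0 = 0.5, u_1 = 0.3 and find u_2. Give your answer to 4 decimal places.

g(0.5) = -0.203469, g(0.3) = 0.254818
u_2 = 0.300000 − 0.254818·(0.300000 − 0.500000) / (0.254818 − (-0.203469)) = 0.300000 − (-0.050964)/(0.458288) = 0.411205

0.4112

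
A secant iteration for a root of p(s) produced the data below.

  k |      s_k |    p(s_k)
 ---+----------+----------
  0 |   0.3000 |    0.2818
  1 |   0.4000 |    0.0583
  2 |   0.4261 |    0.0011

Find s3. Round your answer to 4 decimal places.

0.4266

s3 = 0.4261 − 0.0011·(0.4261 − 0.4000) / (0.0011 − 0.0583)
   = 0.4261 − (0.000029)/(-0.057200) = 0.426602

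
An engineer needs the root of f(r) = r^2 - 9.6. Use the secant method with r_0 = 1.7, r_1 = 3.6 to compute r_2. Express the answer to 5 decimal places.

f(1.7) = -6.7100000, f(3.6) = 3.3600000
r_2 = 3.6000000 − 3.3600000·(3.6000000 − 1.7000000) / (3.3600000 − (-6.7100000)) = 3.6000000 − (6.3840000)/(10.0700000) = 2.9660377

2.96604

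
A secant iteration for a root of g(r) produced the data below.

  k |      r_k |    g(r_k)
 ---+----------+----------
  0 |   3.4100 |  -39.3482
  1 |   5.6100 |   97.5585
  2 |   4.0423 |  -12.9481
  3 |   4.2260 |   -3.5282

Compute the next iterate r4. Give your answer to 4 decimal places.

4.2948

r4 = 4.2260 − (-3.5282)·(4.2260 − 4.0423) / (-3.5282 − (-12.9481))
   = 4.2260 − (-0.648130)/(9.419900) = 4.294804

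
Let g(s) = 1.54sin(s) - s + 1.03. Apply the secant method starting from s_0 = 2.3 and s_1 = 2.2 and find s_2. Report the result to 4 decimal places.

g(2.3) = -0.121614, g(2.2) = 0.075084
s_2 = 2.200000 − 0.075084·(2.200000 − 2.300000) / (0.075084 − (-0.121614)) = 2.200000 − (-0.007508)/(0.196698) = 2.238172

2.2382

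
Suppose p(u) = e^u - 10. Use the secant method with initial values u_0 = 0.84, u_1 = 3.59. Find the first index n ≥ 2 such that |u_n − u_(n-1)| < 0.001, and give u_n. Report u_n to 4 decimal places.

p(0.84) = -7.683633, p(3.59) = 26.234076
u_2 = 3.590000 − 26.234076·(2.750000)/(33.917709) = 1.462978;  |Δ| = 2.127022
p(1.462978) = -5.681198
u_3 = 1.462978 − (-5.681198)·(-2.127022)/(-31.915274) = 1.841607;  |Δ| = 0.378628
p(1.841607) = -3.693338
u_4 = 1.841607 − (-3.693338)·(0.378628)/(1.987860) = 2.545078;  |Δ| = 0.703471
p(2.545078) = 2.744222
u_5 = 2.545078 − 2.744222·(0.703471)/(6.437560) = 2.245200;  |Δ| = 0.299878
p(2.245200) = -0.557695
u_6 = 2.245200 − (-0.557695)·(-0.299878)/(-3.301917) = 2.295850;  |Δ| = 0.050649
p(2.295850) = -0.067129
u_7 = 2.295850 − (-0.067129)·(0.050649)/(0.490567) = 2.302780;  |Δ| = 0.006931
p(2.302780) = 0.001953
u_8 = 2.302780 − 0.001953·(0.006931)/(0.069082) = 2.302584;  |Δ| = 0.000196
|u_8 − u_7| = 0.000196 < 0.001

n = 8, u_n = 2.3026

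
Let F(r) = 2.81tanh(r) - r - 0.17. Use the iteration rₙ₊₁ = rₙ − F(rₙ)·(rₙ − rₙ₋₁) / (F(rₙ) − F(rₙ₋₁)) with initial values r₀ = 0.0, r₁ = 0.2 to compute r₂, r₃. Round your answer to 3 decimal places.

F(0.0) = -0.17000, F(0.2) = 0.18462
r₂ = 0.20000 − 0.18462·(0.20000 − 0.00000) / (0.18462 − (-0.17000)) = 0.20000 − (0.03692)/(0.35462) = 0.09588
F(0.09588) = 0.00271
r₃ = 0.09588 − 0.00271·(0.09588 − 0.20000) / (0.00271 − 0.18462) = 0.09588 − (-0.00028)/(-0.18191) = 0.09432

0.096, 0.094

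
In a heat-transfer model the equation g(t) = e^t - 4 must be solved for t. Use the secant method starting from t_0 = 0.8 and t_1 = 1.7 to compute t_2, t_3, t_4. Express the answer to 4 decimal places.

1.2916, 1.3720, 1.3870

g(0.8) = -1.774459, g(1.7) = 1.473947
t_2 = 1.700000 − 1.473947·(1.700000 − 0.800000) / (1.473947 − (-1.774459)) = 1.700000 − (1.326553)/(3.248406) = 1.291630
g(1.291630) = -0.361288
t_3 = 1.291630 − (-0.361288)·(1.291630 − 1.700000) / (-0.361288 − 1.473947) = 1.291630 − (0.147539)/(-1.835236) = 1.372022
g(1.372022) = -0.056683
t_4 = 1.372022 − (-0.056683)·(1.372022 − 1.291630) / (-0.056683 − (-0.361288)) = 1.372022 − (-0.004557)/(0.304605) = 1.386982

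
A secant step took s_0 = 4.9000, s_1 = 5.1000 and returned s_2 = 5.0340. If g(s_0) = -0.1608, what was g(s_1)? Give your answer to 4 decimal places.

0.0792

The secant line through (4.9000, -0.1608) and (5.1000, g(s_1)) crosses zero at s_2 = 5.0340.
So (4.9000, -0.1608), (5.1000, g(s_1)), (5.0340, 0) are collinear:
g(s_1) = -0.1608 · (5.1000 − 5.0340) / (4.9000 − 5.0340) = -0.1608 · (0.066000)/(-0.134000) = 0.079200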